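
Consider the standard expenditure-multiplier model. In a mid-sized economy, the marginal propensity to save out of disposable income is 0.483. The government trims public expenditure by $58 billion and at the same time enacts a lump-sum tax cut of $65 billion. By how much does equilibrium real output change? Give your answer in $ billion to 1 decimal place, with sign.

MPC = 1 − MPS = 1 − 0.483 = 0.517.
Expenditure multiplier = 1/(1 − MPC) = 1/(1 − 0.517) = 1/0.483 ≈ 2.07.
ΔG contributes k·ΔG = (−$58 billion) / 0.483 ≈ −$120.1 billion.
ΔT of −$65 billion changes first-round spending by −c·ΔT = +$33.605 billion, contributing k·(−c·ΔT) = (+$33.605 billion) / 0.483 ≈ +$69.6 billion.
Net ΔY = k(ΔG − c·ΔT) = (−$24.395 billion) / 0.483 ≈ −$50.5 billion.

−$50.5 billion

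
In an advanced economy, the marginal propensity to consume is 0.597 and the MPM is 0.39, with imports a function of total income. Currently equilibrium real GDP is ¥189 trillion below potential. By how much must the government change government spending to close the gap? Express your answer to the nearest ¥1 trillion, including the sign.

Spending multiplier = 1/(1 − c + m) = 1/(1 − 0.597 + 0.39) = 1/0.793 ≈ 1.261.
Need ΔY = +¥189 trillion, so ΔG = ΔY/k = (+¥189 trillion) × 0.793 ≈ +¥150 trillion.
The government should increase government spending by ¥150 trillion.

+¥150 trillion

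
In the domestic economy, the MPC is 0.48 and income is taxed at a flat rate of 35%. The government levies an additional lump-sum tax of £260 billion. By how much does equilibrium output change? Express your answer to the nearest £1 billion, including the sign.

A lump-sum tax change of +£260 billion shifts disposable income by −£260 billion; first-round consumption changes by −c × ΔT = −0.48 × (+£260 billion) = −£124.8 billion.
Expenditure multiplier = 1/(1 − c(1−t)) = 1/(1 − 0.48×0.65) = 1/0.688 ≈ 1.453.
The tax multiplier is −c × k ≈ −0.698, so ΔY = k × (−c·ΔT) = (−£124.8 billion) / 0.688 ≈ −£181 billion.

−£181 billion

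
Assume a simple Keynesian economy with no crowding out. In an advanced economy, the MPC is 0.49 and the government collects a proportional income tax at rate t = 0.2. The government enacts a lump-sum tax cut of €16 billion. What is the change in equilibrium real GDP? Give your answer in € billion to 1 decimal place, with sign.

+€12.9 billion

A lump-sum tax change of −€16 billion shifts disposable income by +€16 billion; first-round consumption changes by −c × ΔT = −0.49 × (−€16 billion) = +€7.84 billion.
Expenditure multiplier = 1/(1 − c(1−t)) = 1/(1 − 0.49×0.8) = 1/0.608 ≈ 1.645.
The tax multiplier is −c × k ≈ −0.806, so ΔY = k × (−c·ΔT) = (+€7.84 billion) / 0.608 ≈ +€12.9 billion.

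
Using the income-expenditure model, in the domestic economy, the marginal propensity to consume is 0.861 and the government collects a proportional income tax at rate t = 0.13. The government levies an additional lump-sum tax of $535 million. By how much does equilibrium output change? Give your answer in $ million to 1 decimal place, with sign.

A lump-sum tax change of +$535 million shifts disposable income by −$535 million; first-round consumption changes by −c × ΔT = −0.861 × (+$535 million) = −$460.635 million.
Expenditure multiplier = 1/(1 − c(1−t)) = 1/(1 − 0.861×0.87) = 1/0.25093 ≈ 3.985.
The tax multiplier is −c × k ≈ −3.431, so ΔY = k × (−c·ΔT) = (−$460.635 million) / 0.25093 ≈ −$1,835.7 million.

−$1,835.7 million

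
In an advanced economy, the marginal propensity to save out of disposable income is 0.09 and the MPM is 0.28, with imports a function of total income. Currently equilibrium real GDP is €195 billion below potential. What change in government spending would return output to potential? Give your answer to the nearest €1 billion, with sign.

+€72 billion

MPC = 1 − MPS = 1 − 0.09 = 0.91.
Spending multiplier = 1/(1 − c + m) = 1/(1 − 0.91 + 0.28) = 1/0.37 ≈ 2.703.
Need ΔY = +€195 billion, so ΔG = ΔY/k = (+€195 billion) × 0.37 ≈ +€72 billion.
The government should increase government spending by €72 billion.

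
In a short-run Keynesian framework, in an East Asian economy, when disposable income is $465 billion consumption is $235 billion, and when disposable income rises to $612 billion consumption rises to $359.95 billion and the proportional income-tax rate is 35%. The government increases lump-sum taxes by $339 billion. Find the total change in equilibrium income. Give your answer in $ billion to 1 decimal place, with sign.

−$643.9 billion

MPC = ΔC/ΔYd = (359.95 − 235)/(612 − 465) = 124.95/147 = 0.85.
A lump-sum tax change of +$339 billion shifts disposable income by −$339 billion; first-round consumption changes by −c × ΔT = −0.85 × (+$339 billion) = −$288.15 billion.
Expenditure multiplier = 1/(1 − c(1−t)) = 1/(1 − 0.85×0.65) = 1/0.4475 ≈ 2.235.
The tax multiplier is −c × k ≈ −1.899, so ΔY = k × (−c·ΔT) = (−$288.15 billion) / 0.4475 ≈ −$643.9 billion.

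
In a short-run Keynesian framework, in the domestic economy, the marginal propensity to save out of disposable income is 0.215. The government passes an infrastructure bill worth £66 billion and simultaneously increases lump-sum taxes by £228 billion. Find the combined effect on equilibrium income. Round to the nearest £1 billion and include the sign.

MPC = 1 − MPS = 1 − 0.215 = 0.785.
Expenditure multiplier = 1/(1 − MPC) = 1/(1 − 0.785) = 1/0.215 ≈ 4.651.
ΔG contributes k·ΔG = (+£66 billion) / 0.215 ≈ +£307 billion.
ΔT of +£228 billion changes first-round spending by −c·ΔT = −£178.98 billion, contributing k·(−c·ΔT) = (−£178.98 billion) / 0.215 ≈ −£832.5 billion.
Net ΔY = k(ΔG − c·ΔT) = (−£112.98 billion) / 0.215 ≈ −£525 billion.

−£525 billion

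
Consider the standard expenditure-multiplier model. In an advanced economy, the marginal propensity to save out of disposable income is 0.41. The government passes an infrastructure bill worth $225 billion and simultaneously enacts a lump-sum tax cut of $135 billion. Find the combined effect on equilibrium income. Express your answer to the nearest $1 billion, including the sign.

+$743 billion

MPC = 1 − MPS = 1 − 0.41 = 0.59.
Expenditure multiplier = 1/(1 − MPC) = 1/(1 − 0.59) = 1/0.41 ≈ 2.439.
ΔG contributes k·ΔG = (+$225 billion) / 0.41 ≈ +$548.8 billion.
ΔT of −$135 billion changes first-round spending by −c·ΔT = +$79.65 billion, contributing k·(−c·ΔT) = (+$79.65 billion) / 0.41 ≈ +$194.3 billion.
Net ΔY = k(ΔG − c·ΔT) = (+$304.65 billion) / 0.41 ≈ +$743 billion.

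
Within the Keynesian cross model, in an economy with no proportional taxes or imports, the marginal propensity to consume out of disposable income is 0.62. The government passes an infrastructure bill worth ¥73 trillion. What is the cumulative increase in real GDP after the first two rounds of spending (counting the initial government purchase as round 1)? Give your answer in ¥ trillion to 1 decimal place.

¥118.3 trillion

Round 1 adds ΔG = ¥73 trillion; each later round is MPC = 0.62 times the previous.
After 2 rounds: 73 + 45.26 = ΔG·(1 − c^2)/(1 − c) = 73 × (1 − 0.3844)/0.38 ≈ ¥118.3 trillion.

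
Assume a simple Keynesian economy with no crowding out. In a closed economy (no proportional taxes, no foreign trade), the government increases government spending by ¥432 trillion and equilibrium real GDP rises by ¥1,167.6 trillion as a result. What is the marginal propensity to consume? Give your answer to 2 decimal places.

0.63

Implied spending multiplier k = ΔY/ΔG = 1,167.6/432 ≈ 2.7028.
Since k = 1/(1 − MPC), MPC = 1 − 1/k = 1 − ΔG/ΔY = 1 − 432/1,167.6 ≈ 0.63.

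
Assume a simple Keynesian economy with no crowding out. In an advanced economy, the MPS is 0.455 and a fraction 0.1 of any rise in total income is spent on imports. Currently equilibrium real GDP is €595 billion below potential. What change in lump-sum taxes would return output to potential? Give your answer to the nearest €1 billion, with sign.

MPC = 1 − MPS = 1 − 0.455 = 0.545.
Spending multiplier = 1/(1 − c + m) = 1/(1 − 0.545 + 0.1) = 1/0.555 ≈ 1.802.
Tax multiplier = −c·k = −0.545/0.555 ≈ −0.982. Need ΔY = +€595 billion, so ΔT = ΔY/(−c·k) = −(+€595 billion) × 0.555 / 0.545 ≈ −€606 billion.
The government should cut lump-sum taxes by €606 billion.

−€606 billion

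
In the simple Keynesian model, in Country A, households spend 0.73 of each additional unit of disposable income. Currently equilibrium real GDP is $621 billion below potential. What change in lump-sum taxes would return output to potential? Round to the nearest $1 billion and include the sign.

−$230 billion

Spending multiplier = 1/(1 − MPC) = 1/(1 − 0.73) = 1/0.27 ≈ 3.704.
Tax multiplier = −c·k = −0.73/0.27 ≈ −2.704. Need ΔY = +$621 billion, so ΔT = ΔY/(−c·k) = −(+$621 billion) × 0.27 / 0.73 ≈ −$230 billion.
The government should cut lump-sum taxes by $230 billion.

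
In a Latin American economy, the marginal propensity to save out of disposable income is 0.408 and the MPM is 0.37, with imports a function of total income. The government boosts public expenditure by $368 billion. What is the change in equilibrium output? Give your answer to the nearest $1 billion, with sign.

+$473 billion

MPC = 1 − MPS = 1 − 0.408 = 0.592.
Spending multiplier = 1/(1 − c + m) = 1/(1 − 0.592 + 0.37) = 1/0.778 ≈ 1.285.
ΔY = k × ΔG = (+$368 billion) / 0.778 ≈ +$473 billion.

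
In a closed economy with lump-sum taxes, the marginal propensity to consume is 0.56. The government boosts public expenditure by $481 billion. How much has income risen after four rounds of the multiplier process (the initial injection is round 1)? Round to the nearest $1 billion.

$986 billion

Round 1 adds ΔG = $481 billion; each later round is MPC = 0.56 times the previous.
After 4 rounds: 481 + 269.36 + 150.8416 + 84.471296 = ΔG·(1 − c^4)/(1 − c) = 481 × (1 − 0.09834496)/0.44 ≈ $986 billion.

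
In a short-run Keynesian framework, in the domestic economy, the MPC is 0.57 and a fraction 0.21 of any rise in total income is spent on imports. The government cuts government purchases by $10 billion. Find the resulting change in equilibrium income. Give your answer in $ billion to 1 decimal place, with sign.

−$15.6 billion

Government-spending multiplier = 1/(1 − c + m) = 1/(1 − 0.57 + 0.21) = 1/0.64 ≈ 1.563.
ΔY = k × ΔG = (−$10 billion) / 0.64 ≈ −$15.6 billion.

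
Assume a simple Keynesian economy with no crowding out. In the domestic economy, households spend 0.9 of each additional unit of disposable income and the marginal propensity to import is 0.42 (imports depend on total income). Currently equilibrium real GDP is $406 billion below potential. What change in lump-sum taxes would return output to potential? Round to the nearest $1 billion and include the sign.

Spending multiplier = 1/(1 − c + m) = 1/(1 − 0.9 + 0.42) = 1/0.52 ≈ 1.923.
Tax multiplier = −c·k = −0.9/0.52 ≈ −1.731. Need ΔY = +$406 billion, so ΔT = ΔY/(−c·k) = −(+$406 billion) × 0.52 / 0.9 ≈ −$235 billion.
The government should cut lump-sum taxes by $235 billion.

−$235 billion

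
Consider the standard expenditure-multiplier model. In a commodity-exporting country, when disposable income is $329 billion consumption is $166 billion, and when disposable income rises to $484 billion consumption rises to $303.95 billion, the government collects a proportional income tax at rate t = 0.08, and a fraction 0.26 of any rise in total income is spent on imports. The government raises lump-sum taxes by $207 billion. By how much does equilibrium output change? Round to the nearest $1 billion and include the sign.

−$418 billion

MPC = ΔC/ΔYd = (303.95 − 166)/(484 − 329) = 137.95/155 = 0.89.
A lump-sum tax change of +$207 billion shifts disposable income by −$207 billion; first-round consumption changes by −c × ΔT = −0.89 × (+$207 billion) = −$184.23 billion.
Expenditure multiplier = 1/(1 − c(1−t) + m) = 1/(1 − 0.89×0.92 + 0.26) = 1/0.4412 ≈ 2.267.
The tax multiplier is −c × k ≈ −2.017, so ΔY = k × (−c·ΔT) = (−$184.23 billion) / 0.4412 ≈ −$418 billion.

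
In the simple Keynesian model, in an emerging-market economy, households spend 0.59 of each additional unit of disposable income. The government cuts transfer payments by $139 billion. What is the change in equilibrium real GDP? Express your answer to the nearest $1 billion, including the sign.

The transfer change shifts disposable income by −$139 billion, so first-round consumption changes by c·ΔTR = 0.59 × (−$139 billion) = −$82.01 billion.
Expenditure multiplier = 1/(1 − MPC) = 1/(1 − 0.59) = 1/0.41 ≈ 2.439.
The transfer multiplier is c × k ≈ 1.439, so ΔY = k × (c·ΔTR) = (−$82.01 billion) / 0.41 ≈ −$200 billion.

−$200 billion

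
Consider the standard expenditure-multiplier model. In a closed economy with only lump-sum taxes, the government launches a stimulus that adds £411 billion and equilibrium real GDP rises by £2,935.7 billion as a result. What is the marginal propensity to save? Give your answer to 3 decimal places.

0.140

Implied spending multiplier k = ΔY/ΔG = 2,935.7/411 ≈ 7.1428.
Since k = 1/(1 − MPC), MPC = 1 − 1/k = 1 − ΔG/ΔY = 1 − 411/2,935.7 ≈ 0.860.
MPS = 1 − MPC = 0.140.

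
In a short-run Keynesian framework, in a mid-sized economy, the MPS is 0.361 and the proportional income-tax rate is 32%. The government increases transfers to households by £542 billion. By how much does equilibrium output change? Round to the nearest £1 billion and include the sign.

+£612 billion

MPC = 1 − MPS = 1 − 0.361 = 0.639.
The transfer change shifts disposable income by +£542 billion, so first-round consumption changes by c·ΔTR = 0.639 × (+£542 billion) = +£346.338 billion.
Expenditure multiplier = 1/(1 − c(1−t)) = 1/(1 − 0.639×0.68) = 1/0.56548 ≈ 1.768.
The transfer multiplier is c × k ≈ 1.13, so ΔY = k × (c·ΔTR) = (+£346.338 billion) / 0.56548 ≈ +£612 billion.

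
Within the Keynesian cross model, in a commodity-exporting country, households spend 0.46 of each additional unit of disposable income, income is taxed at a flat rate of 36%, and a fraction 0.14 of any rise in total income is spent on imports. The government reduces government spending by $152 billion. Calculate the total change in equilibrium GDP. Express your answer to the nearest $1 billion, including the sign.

Government-spending multiplier = 1/(1 − c(1−t) + m) = 1/(1 − 0.46×0.64 + 0.14) = 1/0.8456 ≈ 1.183.
ΔY = k × ΔG = (−$152 billion) / 0.8456 ≈ −$180 billion.

−$180 billion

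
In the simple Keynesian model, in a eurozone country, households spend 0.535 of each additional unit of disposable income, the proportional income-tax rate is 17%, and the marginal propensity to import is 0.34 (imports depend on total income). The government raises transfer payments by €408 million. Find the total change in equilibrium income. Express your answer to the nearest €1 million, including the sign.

+€244 million

The transfer change shifts disposable income by +€408 million, so first-round consumption changes by c·ΔTR = 0.535 × (+€408 million) = +€218.28 million.
Expenditure multiplier = 1/(1 − c(1−t) + m) = 1/(1 − 0.535×0.83 + 0.34) = 1/0.89595 ≈ 1.116.
The transfer multiplier is c × k ≈ 0.597, so ΔY = k × (c·ΔTR) = (+€218.28 million) / 0.89595 ≈ +€244 million.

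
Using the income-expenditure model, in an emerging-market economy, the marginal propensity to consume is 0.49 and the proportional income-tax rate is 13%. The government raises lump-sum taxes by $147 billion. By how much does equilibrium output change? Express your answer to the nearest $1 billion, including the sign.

A lump-sum tax change of +$147 billion shifts disposable income by −$147 billion; first-round consumption changes by −c × ΔT = −0.49 × (+$147 billion) = −$72.03 billion.
Expenditure multiplier = 1/(1 − c(1−t)) = 1/(1 − 0.49×0.87) = 1/0.5737 ≈ 1.743.
The tax multiplier is −c × k ≈ −0.854, so ΔY = k × (−c·ΔT) = (−$72.03 billion) / 0.5737 ≈ −$126 billion.

−$126 billion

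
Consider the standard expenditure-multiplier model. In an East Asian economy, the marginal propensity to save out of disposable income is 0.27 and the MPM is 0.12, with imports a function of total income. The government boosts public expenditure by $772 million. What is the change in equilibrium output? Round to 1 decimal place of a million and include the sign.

MPC = 1 − MPS = 1 − 0.27 = 0.73.
Expenditure multiplier = 1/(1 − c + m) = 1/(1 − 0.73 + 0.12) = 1/0.39 ≈ 2.564.
ΔY = k × ΔG = (+$772 million) / 0.39 ≈ +$1,979.5 million.

+$1,979.5 million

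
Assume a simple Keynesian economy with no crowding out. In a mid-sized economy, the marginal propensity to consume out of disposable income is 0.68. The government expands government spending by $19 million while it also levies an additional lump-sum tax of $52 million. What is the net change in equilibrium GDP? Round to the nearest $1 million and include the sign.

−$51 million

Expenditure multiplier = 1/(1 − MPC) = 1/(1 − 0.68) = 1/0.32 = 3.125.
ΔG contributes k·ΔG = (+$19 million) / 0.32 ≈ +$59.4 million.
ΔT of +$52 million changes first-round spending by −c·ΔT = −$35.36 million, contributing k·(−c·ΔT) = (−$35.36 million) / 0.32 = −$110.5 million.
Net ΔY = k(ΔG − c·ΔT) = (−$16.36 million) / 0.32 ≈ −$51 million.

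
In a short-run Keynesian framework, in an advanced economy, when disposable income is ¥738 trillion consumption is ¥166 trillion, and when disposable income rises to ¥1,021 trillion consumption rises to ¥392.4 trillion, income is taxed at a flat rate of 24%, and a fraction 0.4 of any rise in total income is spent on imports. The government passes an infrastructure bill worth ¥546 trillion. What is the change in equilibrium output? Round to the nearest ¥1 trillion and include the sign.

MPC = ΔC/ΔYd = (392.4 − 166)/(1,021 − 738) = 226.4/283 = 0.8.
Government-spending multiplier = 1/(1 − c(1−t) + m) = 1/(1 − 0.8×0.76 + 0.4) = 1/0.792 ≈ 1.263.
ΔY = k × ΔG = (+¥546 trillion) / 0.792 ≈ +¥689 trillion.

+¥689 trillion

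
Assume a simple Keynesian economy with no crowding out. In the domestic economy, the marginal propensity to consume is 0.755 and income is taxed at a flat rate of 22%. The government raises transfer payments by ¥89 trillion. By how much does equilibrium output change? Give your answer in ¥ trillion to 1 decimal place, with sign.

+¥163.5 trillion

The transfer change shifts disposable income by +¥89 trillion, so first-round consumption changes by c·ΔTR = 0.755 × (+¥89 trillion) = +¥67.195 trillion.
Expenditure multiplier = 1/(1 − c(1−t)) = 1/(1 − 0.755×0.78) = 1/0.4111 ≈ 2.432.
The transfer multiplier is c × k ≈ 1.837, so ΔY = k × (c·ΔTR) = (+¥67.195 trillion) / 0.4111 ≈ +¥163.5 trillion.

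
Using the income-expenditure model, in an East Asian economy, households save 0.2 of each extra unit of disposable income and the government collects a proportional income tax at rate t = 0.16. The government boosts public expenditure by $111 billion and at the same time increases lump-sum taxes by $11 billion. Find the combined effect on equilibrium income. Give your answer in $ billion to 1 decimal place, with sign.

+$311.6 billion

MPC = 1 − MPS = 1 − 0.2 = 0.8.
Expenditure multiplier = 1/(1 − c(1−t)) = 1/(1 − 0.8×0.84) = 1/0.328 ≈ 3.049.
ΔG contributes k·ΔG = (+$111 billion) / 0.328 ≈ +$338.4 billion.
ΔT of +$11 billion changes first-round spending by −c·ΔT = −$8.8 billion, contributing k·(−c·ΔT) = (−$8.8 billion) / 0.328 ≈ −$26.8 billion.
Net ΔY = k(ΔG − c·ΔT) = (+$102.2 billion) / 0.328 ≈ +$311.6 billion.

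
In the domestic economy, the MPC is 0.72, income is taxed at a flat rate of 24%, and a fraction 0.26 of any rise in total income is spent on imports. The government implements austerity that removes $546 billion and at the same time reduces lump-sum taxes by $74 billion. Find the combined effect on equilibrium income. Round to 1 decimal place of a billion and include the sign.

Expenditure multiplier = 1/(1 − c(1−t) + m) = 1/(1 − 0.72×0.76 + 0.26) = 1/0.7128 ≈ 1.403.
ΔG contributes k·ΔG = (−$546 billion) / 0.7128 ≈ −$766 billion.
ΔT of −$74 billion changes first-round spending by −c·ΔT = +$53.28 billion, contributing k·(−c·ΔT) = (+$53.28 billion) / 0.7128 ≈ +$74.7 billion.
Net ΔY = k(ΔG − c·ΔT) = (−$492.72 billion) / 0.7128 ≈ −$691.2 billion.

−$691.2 billion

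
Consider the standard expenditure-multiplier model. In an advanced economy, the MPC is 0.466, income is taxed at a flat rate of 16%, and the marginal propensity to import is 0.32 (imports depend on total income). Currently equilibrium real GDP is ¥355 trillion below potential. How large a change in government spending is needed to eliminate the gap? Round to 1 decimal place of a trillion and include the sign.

+¥329.6 trillion

Spending multiplier = 1/(1 − c(1−t) + m) = 1/(1 − 0.466×0.84 + 0.32) = 1/0.92856 ≈ 1.077.
Need ΔY = +¥355 trillion, so ΔG = ΔY/k = (+¥355 trillion) × 0.92856 ≈ +¥329.6 trillion.
The government should increase government spending by ¥329.6 trillion.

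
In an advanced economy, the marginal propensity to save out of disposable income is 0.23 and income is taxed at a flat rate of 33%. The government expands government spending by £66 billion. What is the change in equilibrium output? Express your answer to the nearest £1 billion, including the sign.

+£136 billion

MPC = 1 − MPS = 1 − 0.23 = 0.77.
Expenditure multiplier = 1/(1 − c(1−t)) = 1/(1 − 0.77×0.67) = 1/0.4841 ≈ 2.066.
ΔY = k × ΔG = (+£66 billion) / 0.4841 ≈ +£136 billion.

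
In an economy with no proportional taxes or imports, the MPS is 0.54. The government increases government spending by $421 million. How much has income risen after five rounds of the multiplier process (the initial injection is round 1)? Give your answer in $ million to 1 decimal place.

MPC = 1 − MPS = 1 − 0.54 = 0.46.
Round 1 adds ΔG = $421 million; each later round is MPC = 0.46 times the previous.
After 5 rounds: 421 + 193.66 + 89.0836 + 40.978456 + 18.85008976 = ΔG·(1 − c^5)/(1 − c) = 421 × (1 − 0.0205962976)/0.54 ≈ $763.6 million.

$763.6 million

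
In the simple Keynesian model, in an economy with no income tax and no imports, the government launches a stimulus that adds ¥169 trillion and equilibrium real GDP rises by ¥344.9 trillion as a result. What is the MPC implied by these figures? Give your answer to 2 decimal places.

0.51

Implied spending multiplier k = ΔY/ΔG = 344.9/169 ≈ 2.0408.
Since k = 1/(1 − MPC), MPC = 1 − 1/k = 1 − ΔG/ΔY = 1 − 169/344.9 ≈ 0.51.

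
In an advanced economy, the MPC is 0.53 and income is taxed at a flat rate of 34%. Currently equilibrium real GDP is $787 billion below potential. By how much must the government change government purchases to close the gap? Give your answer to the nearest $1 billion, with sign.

Spending multiplier = 1/(1 − c(1−t)) = 1/(1 − 0.53×0.66) = 1/0.6502 ≈ 1.538.
Need ΔY = +$787 billion, so ΔG = ΔY/k = (+$787 billion) × 0.6502 ≈ +$512 billion.
The government should increase government purchases by $512 billion.

+$512 billion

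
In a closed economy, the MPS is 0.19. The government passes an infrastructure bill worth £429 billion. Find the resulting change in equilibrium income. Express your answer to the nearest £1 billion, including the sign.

+£2,258 billion

MPC = 1 − MPS = 1 − 0.19 = 0.81.
Spending multiplier = 1/(1 − MPC) = 1/(1 − 0.81) = 1/0.19 ≈ 5.263.
ΔY = k × ΔG = (+£429 billion) / 0.19 ≈ +£2,258 billion.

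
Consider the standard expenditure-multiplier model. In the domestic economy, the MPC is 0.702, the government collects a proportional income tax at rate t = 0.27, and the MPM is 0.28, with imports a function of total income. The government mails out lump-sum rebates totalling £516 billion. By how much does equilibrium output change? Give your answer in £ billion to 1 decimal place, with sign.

A lump-sum tax change of −£516 billion shifts disposable income by +£516 billion; first-round consumption changes by −c × ΔT = −0.702 × (−£516 billion) = +£362.232 billion.
Expenditure multiplier = 1/(1 − c(1−t) + m) = 1/(1 − 0.702×0.73 + 0.28) = 1/0.76754 ≈ 1.303.
The tax multiplier is −c × k ≈ −0.915, so ΔY = k × (−c·ΔT) = (+£362.232 billion) / 0.76754 ≈ +£471.9 billion.

+£471.9 billion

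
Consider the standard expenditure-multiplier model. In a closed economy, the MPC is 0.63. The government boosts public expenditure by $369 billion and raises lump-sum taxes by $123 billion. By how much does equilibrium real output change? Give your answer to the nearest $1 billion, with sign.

+$788 billion

Expenditure multiplier = 1/(1 − MPC) = 1/(1 − 0.63) = 1/0.37 ≈ 2.703.
ΔG contributes k·ΔG = (+$369 billion) / 0.37 ≈ +$997.3 billion.
ΔT of +$123 billion changes first-round spending by −c·ΔT = −$77.49 billion, contributing k·(−c·ΔT) = (−$77.49 billion) / 0.37 ≈ −$209.4 billion.
Net ΔY = k(ΔG − c·ΔT) = (+$291.51 billion) / 0.37 ≈ +$788 billion.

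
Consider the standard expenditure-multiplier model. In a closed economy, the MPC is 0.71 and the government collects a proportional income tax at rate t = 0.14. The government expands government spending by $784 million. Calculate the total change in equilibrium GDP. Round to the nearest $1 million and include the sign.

+$2,013 million

Expenditure multiplier = 1/(1 − c(1−t)) = 1/(1 − 0.71×0.86) = 1/0.3894 ≈ 2.568.
ΔY = k × ΔG = (+$784 million) / 0.3894 ≈ +$2,013 million.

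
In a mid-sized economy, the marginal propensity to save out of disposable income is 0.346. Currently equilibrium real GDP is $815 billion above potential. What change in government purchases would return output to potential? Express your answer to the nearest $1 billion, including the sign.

MPC = 1 − MPS = 1 − 0.346 = 0.654.
Spending multiplier = 1/(1 − MPC) = 1/(1 − 0.654) = 1/0.346 ≈ 2.89.
Need ΔY = −$815 billion, so ΔG = ΔY/k = (−$815 billion) × 0.346 ≈ −$282 billion.
The government should cut government purchases by $282 billion.

−$282 billion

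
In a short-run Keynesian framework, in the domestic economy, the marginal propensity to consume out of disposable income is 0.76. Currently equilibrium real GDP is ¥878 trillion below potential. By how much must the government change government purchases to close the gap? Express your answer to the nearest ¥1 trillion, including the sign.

+¥211 trillion

Spending multiplier = 1/(1 − MPC) = 1/(1 − 0.76) = 1/0.24 ≈ 4.167.
Need ΔY = +¥878 trillion, so ΔG = ΔY/k = (+¥878 trillion) × 0.24 ≈ +¥211 trillion.
The government should increase government purchases by ¥211 trillion.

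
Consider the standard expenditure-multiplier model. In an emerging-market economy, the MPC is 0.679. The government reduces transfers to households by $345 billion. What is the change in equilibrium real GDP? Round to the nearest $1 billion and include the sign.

−$730 billion

The transfer change shifts disposable income by −$345 billion, so first-round consumption changes by c·ΔTR = 0.679 × (−$345 billion) = −$234.255 billion.
Expenditure multiplier = 1/(1 − MPC) = 1/(1 − 0.679) = 1/0.321 ≈ 3.115.
The transfer multiplier is c × k ≈ 2.115, so ΔY = k × (c·ΔTR) = (−$234.255 billion) / 0.321 ≈ −$730 billion.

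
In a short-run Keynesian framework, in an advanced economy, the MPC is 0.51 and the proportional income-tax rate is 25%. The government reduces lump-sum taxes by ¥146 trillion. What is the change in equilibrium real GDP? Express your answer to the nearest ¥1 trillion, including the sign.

+¥121 trillion

A lump-sum tax change of −¥146 trillion shifts disposable income by +¥146 trillion; first-round consumption changes by −c × ΔT = −0.51 × (−¥146 trillion) = +¥74.46 trillion.
Expenditure multiplier = 1/(1 − c(1−t)) = 1/(1 − 0.51×0.75) = 1/0.6175 ≈ 1.619.
The tax multiplier is −c × k ≈ −0.826, so ΔY = k × (−c·ΔT) = (+¥74.46 trillion) / 0.6175 ≈ +¥121 trillion.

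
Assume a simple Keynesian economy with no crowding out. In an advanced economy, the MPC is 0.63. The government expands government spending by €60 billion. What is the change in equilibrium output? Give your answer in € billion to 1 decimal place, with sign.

+€162.2 billion

Spending multiplier = 1/(1 − MPC) = 1/(1 − 0.63) = 1/0.37 ≈ 2.703.
ΔY = k × ΔG = (+€60 billion) / 0.37 ≈ +€162.2 billion.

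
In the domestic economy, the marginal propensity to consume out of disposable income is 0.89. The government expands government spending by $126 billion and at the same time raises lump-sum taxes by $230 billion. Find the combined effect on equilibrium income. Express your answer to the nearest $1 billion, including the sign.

Expenditure multiplier = 1/(1 − MPC) = 1/(1 − 0.89) = 1/0.11 ≈ 9.091.
ΔG contributes k·ΔG = (+$126 billion) / 0.11 ≈ +$1,145.5 billion.
ΔT of +$230 billion changes first-round spending by −c·ΔT = −$204.7 billion, contributing k·(−c·ΔT) = (−$204.7 billion) / 0.11 ≈ −$1,860.9 billion.
Net ΔY = k(ΔG − c·ΔT) = (−$78.7 billion) / 0.11 ≈ −$715 billion.

−$715 billion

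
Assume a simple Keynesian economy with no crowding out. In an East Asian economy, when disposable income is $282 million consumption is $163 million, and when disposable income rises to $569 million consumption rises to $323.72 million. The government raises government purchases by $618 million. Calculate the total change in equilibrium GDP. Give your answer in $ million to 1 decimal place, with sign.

MPC = ΔC/ΔYd = (323.72 − 163)/(569 − 282) = 160.72/287 = 0.56.
Spending multiplier = 1/(1 − MPC) = 1/(1 − 0.56) = 1/0.44 ≈ 2.273.
ΔY = k × ΔG = (+$618 million) / 0.44 ≈ +$1,404.5 million.

+$1,404.5 million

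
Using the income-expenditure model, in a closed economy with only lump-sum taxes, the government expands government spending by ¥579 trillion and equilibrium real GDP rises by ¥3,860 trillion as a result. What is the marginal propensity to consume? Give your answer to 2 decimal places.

Implied spending multiplier k = ΔY/ΔG = 3,860/579 ≈ 6.6667.
Since k = 1/(1 − MPC), MPC = 1 − 1/k = 1 − ΔG/ΔY = 1 − 579/3,860 = 0.85.

0.85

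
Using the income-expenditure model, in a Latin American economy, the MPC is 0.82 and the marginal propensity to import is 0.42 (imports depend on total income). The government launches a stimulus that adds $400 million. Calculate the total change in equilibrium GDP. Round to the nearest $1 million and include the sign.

Expenditure multiplier = 1/(1 − c + m) = 1/(1 − 0.82 + 0.42) = 1/0.6 ≈ 1.667.
ΔY = k × ΔG = (+$400 million) / 0.6 ≈ +$667 million.

+$667 million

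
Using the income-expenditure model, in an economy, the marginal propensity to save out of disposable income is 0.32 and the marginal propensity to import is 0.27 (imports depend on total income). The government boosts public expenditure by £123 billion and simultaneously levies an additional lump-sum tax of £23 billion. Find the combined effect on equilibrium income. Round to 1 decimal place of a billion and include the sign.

+£182.0 billion

MPC = 1 − MPS = 1 − 0.32 = 0.68.
Expenditure multiplier = 1/(1 − c + m) = 1/(1 − 0.68 + 0.27) = 1/0.59 ≈ 1.695.
ΔG contributes k·ΔG = (+£123 billion) / 0.59 ≈ +£208.5 billion.
ΔT of +£23 billion changes first-round spending by −c·ΔT = −£15.64 billion, contributing k·(−c·ΔT) = (−£15.64 billion) / 0.59 ≈ −£26.5 billion.
Net ΔY = k(ΔG − c·ΔT) = (+£107.36 billion) / 0.59 ≈ +£182 billion.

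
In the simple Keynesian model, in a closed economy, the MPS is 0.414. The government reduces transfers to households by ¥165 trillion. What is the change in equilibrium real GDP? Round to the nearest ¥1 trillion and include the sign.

MPC = 1 − MPS = 1 − 0.414 = 0.586.
The transfer change shifts disposable income by −¥165 trillion, so first-round consumption changes by c·ΔTR = 0.586 × (−¥165 trillion) = −¥96.69 trillion.
Expenditure multiplier = 1/(1 − MPC) = 1/(1 − 0.586) = 1/0.414 ≈ 2.415.
The transfer multiplier is c × k ≈ 1.415, so ΔY = k × (c·ΔTR) = (−¥96.69 trillion) / 0.414 ≈ −¥234 trillion.

−¥234 trillion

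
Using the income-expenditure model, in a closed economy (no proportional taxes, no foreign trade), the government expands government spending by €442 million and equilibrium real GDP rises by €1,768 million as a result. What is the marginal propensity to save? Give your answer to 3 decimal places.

Implied spending multiplier k = ΔY/ΔG = 1,768/442 = 4.
Since k = 1/(1 − MPC), MPC = 1 − 1/k = 1 − ΔG/ΔY = 1 − 442/1,768 = 0.750.
MPS = 1 − MPC = 0.250.

0.250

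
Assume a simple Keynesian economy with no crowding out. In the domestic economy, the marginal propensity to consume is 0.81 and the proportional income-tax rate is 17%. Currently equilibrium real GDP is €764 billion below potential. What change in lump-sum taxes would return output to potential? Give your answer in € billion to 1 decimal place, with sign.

−€309.1 billion

Spending multiplier = 1/(1 − c(1−t)) = 1/(1 − 0.81×0.83) = 1/0.3277 ≈ 3.052.
Tax multiplier = −c·k = −0.81/0.3277 ≈ −2.472. Need ΔY = +€764 billion, so ΔT = ΔY/(−c·k) = −(+€764 billion) × 0.3277 / 0.81 ≈ −€309.1 billion.
The government should cut lump-sum taxes by €309.1 billion.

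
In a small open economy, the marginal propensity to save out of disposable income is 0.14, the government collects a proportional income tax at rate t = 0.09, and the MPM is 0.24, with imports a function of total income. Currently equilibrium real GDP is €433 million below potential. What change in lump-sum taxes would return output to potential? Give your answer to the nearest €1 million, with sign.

−€230 million

MPC = 1 − MPS = 1 − 0.14 = 0.86.
Spending multiplier = 1/(1 − c(1−t) + m) = 1/(1 − 0.86×0.91 + 0.24) = 1/0.4574 ≈ 2.186.
Tax multiplier = −c·k = −0.86/0.4574 ≈ −1.88. Need ΔY = +€433 million, so ΔT = ΔY/(−c·k) = −(+€433 million) × 0.4574 / 0.86 ≈ −€230 million.
The government should cut lump-sum taxes by €230 million.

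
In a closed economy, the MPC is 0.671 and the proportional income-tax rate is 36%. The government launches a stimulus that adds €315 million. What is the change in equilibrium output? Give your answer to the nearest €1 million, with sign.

Government-spending multiplier = 1/(1 − c(1−t)) = 1/(1 − 0.671×0.64) = 1/0.57056 ≈ 1.753.
ΔY = k × ΔG = (+€315 million) / 0.57056 ≈ +€552 million.

+€552 million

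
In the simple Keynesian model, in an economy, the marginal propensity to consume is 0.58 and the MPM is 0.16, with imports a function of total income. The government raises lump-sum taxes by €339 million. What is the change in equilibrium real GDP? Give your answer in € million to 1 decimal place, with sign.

A lump-sum tax change of +€339 million shifts disposable income by −€339 million; first-round consumption changes by −c × ΔT = −0.58 × (+€339 million) = −€196.62 million.
Expenditure multiplier = 1/(1 − c + m) = 1/(1 − 0.58 + 0.16) = 1/0.58 ≈ 1.724.
The tax multiplier is −c × k = −1, so ΔY = k × (−c·ΔT) = (−€196.62 million) / 0.58 = −€339 million.

−€339.0 million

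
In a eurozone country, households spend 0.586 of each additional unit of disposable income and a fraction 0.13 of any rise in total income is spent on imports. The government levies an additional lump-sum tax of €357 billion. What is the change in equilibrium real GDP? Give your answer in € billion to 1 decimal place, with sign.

−€384.6 billion

A lump-sum tax change of +€357 billion shifts disposable income by −€357 billion; first-round consumption changes by −c × ΔT = −0.586 × (+€357 billion) = −€209.202 billion.
Expenditure multiplier = 1/(1 − c + m) = 1/(1 − 0.586 + 0.13) = 1/0.544 ≈ 1.838.
The tax multiplier is −c × k ≈ −1.077, so ΔY = k × (−c·ΔT) = (−€209.202 billion) / 0.544 ≈ −€384.6 billion.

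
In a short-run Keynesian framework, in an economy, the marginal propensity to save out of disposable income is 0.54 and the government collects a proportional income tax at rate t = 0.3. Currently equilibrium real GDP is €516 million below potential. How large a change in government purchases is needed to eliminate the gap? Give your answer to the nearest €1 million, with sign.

+€350 million

MPC = 1 − MPS = 1 − 0.54 = 0.46.
Spending multiplier = 1/(1 − c(1−t)) = 1/(1 − 0.46×0.7) = 1/0.678 ≈ 1.475.
Need ΔY = +€516 million, so ΔG = ΔY/k = (+€516 million) × 0.678 ≈ +€350 million.
The government should increase government purchases by €350 million.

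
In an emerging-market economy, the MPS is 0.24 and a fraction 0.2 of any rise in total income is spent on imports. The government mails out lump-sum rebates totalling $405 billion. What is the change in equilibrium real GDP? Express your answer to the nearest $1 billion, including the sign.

+$700 billion

MPC = 1 − MPS = 1 − 0.24 = 0.76.
A lump-sum tax change of −$405 billion shifts disposable income by +$405 billion; first-round consumption changes by −c × ΔT = −0.76 × (−$405 billion) = +$307.8 billion.
Expenditure multiplier = 1/(1 − c + m) = 1/(1 − 0.76 + 0.2) = 1/0.44 ≈ 2.273.
The tax multiplier is −c × k ≈ −1.727, so ΔY = k × (−c·ΔT) = (+$307.8 billion) / 0.44 ≈ +$700 billion.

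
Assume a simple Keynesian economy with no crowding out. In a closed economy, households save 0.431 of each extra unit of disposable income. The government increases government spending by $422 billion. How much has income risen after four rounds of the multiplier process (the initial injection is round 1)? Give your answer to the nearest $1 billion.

$876 billion

MPC = 1 − MPS = 1 − 0.431 = 0.569.
Round 1 adds ΔG = $422 billion; each later round is MPC = 0.569 times the previous.
After 4 rounds: 422 + 240.118 + 136.627142 + 77.740843798 = ΔG·(1 − c^4)/(1 − c) = 422 × (1 − 0.104821185121)/0.431 ≈ $876 billion.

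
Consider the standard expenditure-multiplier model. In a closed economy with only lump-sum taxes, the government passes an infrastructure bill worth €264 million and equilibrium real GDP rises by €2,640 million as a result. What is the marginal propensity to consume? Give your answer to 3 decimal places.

0.900

Implied spending multiplier k = ΔY/ΔG = 2,640/264 = 10.
Since k = 1/(1 − MPC), MPC = 1 − 1/k = 1 − ΔG/ΔY = 1 − 264/2,640 = 0.900.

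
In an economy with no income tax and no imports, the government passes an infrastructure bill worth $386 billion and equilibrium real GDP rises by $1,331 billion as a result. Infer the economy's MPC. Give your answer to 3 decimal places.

Implied spending multiplier k = ΔY/ΔG = 1,331/386 ≈ 3.4482.
Since k = 1/(1 − MPC), MPC = 1 − 1/k = 1 − ΔG/ΔY = 1 − 386/1,331 ≈ 0.710.

0.710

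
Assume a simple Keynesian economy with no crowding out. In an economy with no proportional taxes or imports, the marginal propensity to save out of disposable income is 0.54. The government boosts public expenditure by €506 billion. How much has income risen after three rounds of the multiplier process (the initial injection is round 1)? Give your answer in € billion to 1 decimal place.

MPC = 1 − MPS = 1 − 0.54 = 0.46.
Round 1 adds ΔG = €506 billion; each later round is MPC = 0.46 times the previous.
After 3 rounds: 506 + 232.76 + 107.0696 = ΔG·(1 − c^3)/(1 − c) = 506 × (1 − 0.097336)/0.54 ≈ €845.8 billion.

€845.8 billion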